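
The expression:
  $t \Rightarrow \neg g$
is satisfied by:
  {g: False, t: False}
  {t: True, g: False}
  {g: True, t: False}


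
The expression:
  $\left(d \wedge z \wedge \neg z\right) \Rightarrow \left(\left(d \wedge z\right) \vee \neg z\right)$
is always true.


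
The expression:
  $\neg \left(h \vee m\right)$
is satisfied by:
  {h: False, m: False}


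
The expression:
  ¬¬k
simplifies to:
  k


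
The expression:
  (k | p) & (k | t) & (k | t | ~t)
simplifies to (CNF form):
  (k | p) & (k | t)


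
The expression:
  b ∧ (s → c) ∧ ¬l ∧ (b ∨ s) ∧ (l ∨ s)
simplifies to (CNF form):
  b ∧ c ∧ s ∧ ¬l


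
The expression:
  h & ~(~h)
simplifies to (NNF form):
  h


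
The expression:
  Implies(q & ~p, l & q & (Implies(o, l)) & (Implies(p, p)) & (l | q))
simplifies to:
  l | p | ~q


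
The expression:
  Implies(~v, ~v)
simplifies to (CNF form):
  True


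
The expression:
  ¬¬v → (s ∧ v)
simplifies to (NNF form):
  s ∨ ¬v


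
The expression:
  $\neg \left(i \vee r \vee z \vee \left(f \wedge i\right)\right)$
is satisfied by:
  {i: False, r: False, z: False}


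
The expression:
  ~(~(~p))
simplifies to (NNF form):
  ~p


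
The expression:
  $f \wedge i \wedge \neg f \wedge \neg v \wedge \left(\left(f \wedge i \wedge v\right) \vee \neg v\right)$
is never true.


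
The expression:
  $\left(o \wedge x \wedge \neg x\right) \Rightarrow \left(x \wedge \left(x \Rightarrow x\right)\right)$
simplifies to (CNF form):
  $\text{True}$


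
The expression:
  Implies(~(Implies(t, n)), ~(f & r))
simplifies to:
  n | ~f | ~r | ~t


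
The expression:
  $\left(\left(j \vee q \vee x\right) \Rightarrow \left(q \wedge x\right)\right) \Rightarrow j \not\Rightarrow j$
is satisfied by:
  {j: True, q: False, x: False}
  {x: True, j: True, q: False}
  {x: True, j: False, q: False}
  {q: True, j: True, x: False}
  {q: True, j: False, x: False}


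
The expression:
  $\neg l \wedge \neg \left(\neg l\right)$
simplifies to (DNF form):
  $\text{False}$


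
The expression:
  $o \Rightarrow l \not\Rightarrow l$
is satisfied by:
  {o: False}


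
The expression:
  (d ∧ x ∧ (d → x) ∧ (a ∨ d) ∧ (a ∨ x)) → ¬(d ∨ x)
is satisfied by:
  {d: False, x: False}
  {x: True, d: False}
  {d: True, x: False}


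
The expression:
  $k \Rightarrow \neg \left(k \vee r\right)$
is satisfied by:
  {k: False}


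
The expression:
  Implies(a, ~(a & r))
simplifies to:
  ~a | ~r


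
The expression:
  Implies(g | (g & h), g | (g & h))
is always true.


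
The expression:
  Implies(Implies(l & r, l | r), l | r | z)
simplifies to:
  l | r | z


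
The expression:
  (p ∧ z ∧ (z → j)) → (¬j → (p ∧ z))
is always true.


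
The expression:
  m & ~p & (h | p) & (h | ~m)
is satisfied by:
  {h: True, m: True, p: False}


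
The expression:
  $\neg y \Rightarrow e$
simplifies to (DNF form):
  $e \vee y$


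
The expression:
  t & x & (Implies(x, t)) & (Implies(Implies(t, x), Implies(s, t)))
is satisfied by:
  {t: True, x: True}


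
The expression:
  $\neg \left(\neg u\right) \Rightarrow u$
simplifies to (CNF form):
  $\text{True}$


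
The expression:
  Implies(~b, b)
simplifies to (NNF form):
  b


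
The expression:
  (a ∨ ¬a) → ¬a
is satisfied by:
  {a: False}


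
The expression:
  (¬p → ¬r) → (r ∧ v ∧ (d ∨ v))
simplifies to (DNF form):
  (r ∧ v) ∨ (r ∧ ¬p)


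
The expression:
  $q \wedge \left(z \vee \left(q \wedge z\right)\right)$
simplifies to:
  $q \wedge z$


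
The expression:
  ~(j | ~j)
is never true.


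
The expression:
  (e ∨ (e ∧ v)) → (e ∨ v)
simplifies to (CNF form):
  True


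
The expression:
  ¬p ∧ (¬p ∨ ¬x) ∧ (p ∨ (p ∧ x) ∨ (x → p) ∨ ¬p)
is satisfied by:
  {p: False}


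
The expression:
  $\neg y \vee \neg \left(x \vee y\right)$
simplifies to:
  $\neg y$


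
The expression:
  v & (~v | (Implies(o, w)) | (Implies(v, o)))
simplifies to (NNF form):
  v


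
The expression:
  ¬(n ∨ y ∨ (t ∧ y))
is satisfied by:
  {n: False, y: False}


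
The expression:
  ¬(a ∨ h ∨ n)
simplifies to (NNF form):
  ¬a ∧ ¬h ∧ ¬n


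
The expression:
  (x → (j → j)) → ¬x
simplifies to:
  ¬x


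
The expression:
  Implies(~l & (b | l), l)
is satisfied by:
  {l: True, b: False}
  {b: False, l: False}
  {b: True, l: True}


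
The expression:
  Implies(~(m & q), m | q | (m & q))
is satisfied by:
  {q: True, m: True}
  {q: True, m: False}
  {m: True, q: False}


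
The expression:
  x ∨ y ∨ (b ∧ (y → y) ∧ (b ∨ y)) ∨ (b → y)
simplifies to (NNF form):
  True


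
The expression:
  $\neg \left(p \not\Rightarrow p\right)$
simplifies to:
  $\text{True}$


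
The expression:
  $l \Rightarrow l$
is always true.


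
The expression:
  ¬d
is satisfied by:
  {d: False}


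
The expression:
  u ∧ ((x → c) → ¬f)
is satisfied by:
  {x: True, u: True, f: False, c: False}
  {u: True, c: False, x: False, f: False}
  {c: True, x: True, u: True, f: False}
  {c: True, u: True, x: False, f: False}
  {f: True, x: True, u: True, c: False}


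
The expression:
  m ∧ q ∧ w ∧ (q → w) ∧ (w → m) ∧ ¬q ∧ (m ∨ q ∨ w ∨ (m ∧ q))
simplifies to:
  False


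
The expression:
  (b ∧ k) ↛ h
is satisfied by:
  {b: True, k: True, h: False}


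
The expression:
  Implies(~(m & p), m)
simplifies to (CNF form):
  m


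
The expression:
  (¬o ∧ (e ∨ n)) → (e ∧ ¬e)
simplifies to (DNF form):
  o ∨ (¬e ∧ ¬n)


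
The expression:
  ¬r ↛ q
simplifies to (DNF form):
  q ∨ ¬r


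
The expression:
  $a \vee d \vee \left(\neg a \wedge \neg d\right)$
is always true.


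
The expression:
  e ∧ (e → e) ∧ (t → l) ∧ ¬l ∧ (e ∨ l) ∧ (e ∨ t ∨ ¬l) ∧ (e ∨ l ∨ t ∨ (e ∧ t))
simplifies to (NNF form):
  e ∧ ¬l ∧ ¬t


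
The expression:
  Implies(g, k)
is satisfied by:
  {k: True, g: False}
  {g: False, k: False}
  {g: True, k: True}


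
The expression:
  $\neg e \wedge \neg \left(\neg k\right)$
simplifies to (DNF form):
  $k \wedge \neg e$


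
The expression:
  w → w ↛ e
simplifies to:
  ¬e ∨ ¬w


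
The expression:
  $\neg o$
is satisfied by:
  {o: False}


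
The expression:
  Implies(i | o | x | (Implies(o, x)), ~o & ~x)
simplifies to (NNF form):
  ~o & ~x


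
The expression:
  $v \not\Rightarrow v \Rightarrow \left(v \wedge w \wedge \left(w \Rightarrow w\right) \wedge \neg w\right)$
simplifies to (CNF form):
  $\text{True}$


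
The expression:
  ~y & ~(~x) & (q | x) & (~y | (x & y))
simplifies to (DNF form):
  x & ~y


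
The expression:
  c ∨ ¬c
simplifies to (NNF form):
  True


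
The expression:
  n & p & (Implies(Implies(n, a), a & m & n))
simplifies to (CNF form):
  n & p & (m | ~a)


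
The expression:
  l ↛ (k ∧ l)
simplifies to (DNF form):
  l ∧ ¬k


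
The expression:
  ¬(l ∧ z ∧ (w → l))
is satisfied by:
  {l: False, z: False}
  {z: True, l: False}
  {l: True, z: False}


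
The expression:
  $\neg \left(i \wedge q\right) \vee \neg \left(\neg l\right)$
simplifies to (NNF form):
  $l \vee \neg i \vee \neg q$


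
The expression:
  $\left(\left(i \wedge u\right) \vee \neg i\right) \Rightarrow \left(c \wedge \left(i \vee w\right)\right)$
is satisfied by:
  {c: True, w: True, i: True, u: False}
  {c: True, i: True, u: False, w: False}
  {c: True, w: True, u: True, i: True}
  {c: True, u: True, i: True, w: False}
  {c: True, w: True, i: False, u: False}
  {c: True, u: True, w: True, i: False}
  {w: True, i: True, u: False, c: False}
  {i: True, w: False, u: False, c: False}


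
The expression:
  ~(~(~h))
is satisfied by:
  {h: False}


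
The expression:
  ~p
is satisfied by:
  {p: False}


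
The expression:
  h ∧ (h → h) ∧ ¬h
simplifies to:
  False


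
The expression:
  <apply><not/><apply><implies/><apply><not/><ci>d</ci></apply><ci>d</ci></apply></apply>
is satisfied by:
  {d: False}


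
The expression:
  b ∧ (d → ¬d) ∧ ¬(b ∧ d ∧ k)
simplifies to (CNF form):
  b ∧ ¬d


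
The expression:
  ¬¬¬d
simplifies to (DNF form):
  ¬d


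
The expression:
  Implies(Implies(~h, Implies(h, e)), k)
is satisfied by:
  {k: True}


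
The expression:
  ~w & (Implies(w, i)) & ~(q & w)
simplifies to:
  ~w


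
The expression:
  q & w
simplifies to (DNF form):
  q & w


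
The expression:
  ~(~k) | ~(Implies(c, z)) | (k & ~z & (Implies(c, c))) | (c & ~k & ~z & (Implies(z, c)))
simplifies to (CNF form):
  (c | k) & (k | ~z)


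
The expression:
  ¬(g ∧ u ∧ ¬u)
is always true.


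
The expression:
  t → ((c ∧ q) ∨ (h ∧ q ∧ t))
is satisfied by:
  {q: True, h: True, c: True, t: False}
  {q: True, h: True, c: False, t: False}
  {q: True, c: True, h: False, t: False}
  {q: True, c: False, h: False, t: False}
  {h: True, c: True, q: False, t: False}
  {h: True, q: False, c: False, t: False}
  {h: False, c: True, q: False, t: False}
  {h: False, q: False, c: False, t: False}
  {q: True, t: True, h: True, c: True}
  {q: True, t: True, h: True, c: False}
  {q: True, t: True, c: True, h: False}


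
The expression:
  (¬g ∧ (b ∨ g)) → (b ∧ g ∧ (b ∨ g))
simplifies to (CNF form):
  g ∨ ¬b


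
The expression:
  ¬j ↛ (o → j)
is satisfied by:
  {o: True, j: False}


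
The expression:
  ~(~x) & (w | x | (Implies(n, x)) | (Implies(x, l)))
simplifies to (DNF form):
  x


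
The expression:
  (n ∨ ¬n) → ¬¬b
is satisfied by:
  {b: True}


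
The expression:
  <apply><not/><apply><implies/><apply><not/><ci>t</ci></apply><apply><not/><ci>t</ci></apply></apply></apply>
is never true.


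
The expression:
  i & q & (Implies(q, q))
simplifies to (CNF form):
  i & q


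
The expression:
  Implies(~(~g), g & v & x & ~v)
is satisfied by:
  {g: False}


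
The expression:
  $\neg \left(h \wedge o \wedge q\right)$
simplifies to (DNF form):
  $\neg h \vee \neg o \vee \neg q$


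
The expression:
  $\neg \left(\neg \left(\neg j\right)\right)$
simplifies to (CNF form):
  $\neg j$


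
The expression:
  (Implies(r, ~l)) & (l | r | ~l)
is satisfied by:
  {l: False, r: False}
  {r: True, l: False}
  {l: True, r: False}


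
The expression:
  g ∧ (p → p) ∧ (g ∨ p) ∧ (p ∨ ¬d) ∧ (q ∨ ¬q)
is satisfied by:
  {p: True, g: True, d: False}
  {g: True, d: False, p: False}
  {d: True, p: True, g: True}


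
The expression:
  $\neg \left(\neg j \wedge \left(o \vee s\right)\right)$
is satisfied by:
  {j: True, s: False, o: False}
  {o: True, j: True, s: False}
  {j: True, s: True, o: False}
  {o: True, j: True, s: True}
  {o: False, s: False, j: False}


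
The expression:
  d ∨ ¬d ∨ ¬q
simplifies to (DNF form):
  True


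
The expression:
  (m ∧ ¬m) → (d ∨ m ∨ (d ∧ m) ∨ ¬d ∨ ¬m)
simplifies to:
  True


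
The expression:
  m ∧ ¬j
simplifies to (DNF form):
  m ∧ ¬j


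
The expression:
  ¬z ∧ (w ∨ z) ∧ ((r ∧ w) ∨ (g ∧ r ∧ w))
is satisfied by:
  {r: True, w: True, z: False}


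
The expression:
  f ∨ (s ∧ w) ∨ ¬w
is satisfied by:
  {f: True, s: True, w: False}
  {f: True, w: False, s: False}
  {s: True, w: False, f: False}
  {s: False, w: False, f: False}
  {f: True, s: True, w: True}
  {f: True, w: True, s: False}
  {s: True, w: True, f: False}


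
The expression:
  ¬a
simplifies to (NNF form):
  ¬a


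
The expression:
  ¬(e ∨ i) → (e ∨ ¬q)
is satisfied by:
  {i: True, e: True, q: False}
  {i: True, e: False, q: False}
  {e: True, i: False, q: False}
  {i: False, e: False, q: False}
  {i: True, q: True, e: True}
  {i: True, q: True, e: False}
  {q: True, e: True, i: False}


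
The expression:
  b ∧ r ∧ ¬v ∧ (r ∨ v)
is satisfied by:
  {r: True, b: True, v: False}


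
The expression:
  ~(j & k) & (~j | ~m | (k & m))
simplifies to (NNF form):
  ~j | (~k & ~m)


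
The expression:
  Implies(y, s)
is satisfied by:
  {s: True, y: False}
  {y: False, s: False}
  {y: True, s: True}


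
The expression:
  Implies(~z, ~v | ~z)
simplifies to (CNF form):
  True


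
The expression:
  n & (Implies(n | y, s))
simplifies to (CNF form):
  n & s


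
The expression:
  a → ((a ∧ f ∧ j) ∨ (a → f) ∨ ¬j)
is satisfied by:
  {f: True, a: False, j: False}
  {f: False, a: False, j: False}
  {j: True, f: True, a: False}
  {j: True, f: False, a: False}
  {a: True, f: True, j: False}
  {a: True, f: False, j: False}
  {a: True, j: True, f: True}


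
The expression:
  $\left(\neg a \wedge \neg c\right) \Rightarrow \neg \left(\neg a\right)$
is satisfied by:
  {a: True, c: True}
  {a: True, c: False}
  {c: True, a: False}


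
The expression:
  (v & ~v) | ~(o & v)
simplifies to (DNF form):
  ~o | ~v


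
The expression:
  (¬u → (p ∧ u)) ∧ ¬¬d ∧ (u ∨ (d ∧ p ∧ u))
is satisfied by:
  {u: True, d: True}


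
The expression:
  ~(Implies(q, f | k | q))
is never true.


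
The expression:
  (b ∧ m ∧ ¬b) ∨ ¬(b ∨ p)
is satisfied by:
  {p: False, b: False}


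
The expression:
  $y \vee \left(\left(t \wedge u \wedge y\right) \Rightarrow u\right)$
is always true.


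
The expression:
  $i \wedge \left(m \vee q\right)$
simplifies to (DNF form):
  $\left(i \wedge m\right) \vee \left(i \wedge q\right)$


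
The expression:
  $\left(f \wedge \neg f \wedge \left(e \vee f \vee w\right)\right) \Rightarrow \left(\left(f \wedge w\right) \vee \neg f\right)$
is always true.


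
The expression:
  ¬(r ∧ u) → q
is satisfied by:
  {q: True, u: True, r: True}
  {q: True, u: True, r: False}
  {q: True, r: True, u: False}
  {q: True, r: False, u: False}
  {u: True, r: True, q: False}


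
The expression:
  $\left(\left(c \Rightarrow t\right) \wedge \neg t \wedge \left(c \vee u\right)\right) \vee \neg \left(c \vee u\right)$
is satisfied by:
  {u: False, c: False, t: False}
  {t: True, u: False, c: False}
  {u: True, t: False, c: False}


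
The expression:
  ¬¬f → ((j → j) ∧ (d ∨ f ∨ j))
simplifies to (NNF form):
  True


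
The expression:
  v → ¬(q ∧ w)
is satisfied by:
  {w: False, v: False, q: False}
  {q: True, w: False, v: False}
  {v: True, w: False, q: False}
  {q: True, v: True, w: False}
  {w: True, q: False, v: False}
  {q: True, w: True, v: False}
  {v: True, w: True, q: False}


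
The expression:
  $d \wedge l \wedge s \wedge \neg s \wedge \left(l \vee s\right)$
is never true.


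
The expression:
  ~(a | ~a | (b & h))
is never true.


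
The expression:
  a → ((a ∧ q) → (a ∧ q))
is always true.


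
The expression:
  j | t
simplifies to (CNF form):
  j | t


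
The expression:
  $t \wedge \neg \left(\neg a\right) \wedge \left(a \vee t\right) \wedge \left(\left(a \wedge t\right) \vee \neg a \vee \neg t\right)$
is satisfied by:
  {t: True, a: True}


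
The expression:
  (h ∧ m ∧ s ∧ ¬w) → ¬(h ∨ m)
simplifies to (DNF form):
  w ∨ ¬h ∨ ¬m ∨ ¬s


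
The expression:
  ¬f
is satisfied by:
  {f: False}


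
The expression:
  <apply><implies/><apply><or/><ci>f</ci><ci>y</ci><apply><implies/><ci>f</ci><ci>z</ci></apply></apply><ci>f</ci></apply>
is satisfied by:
  {f: True}


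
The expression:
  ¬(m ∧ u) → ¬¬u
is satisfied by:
  {u: True}


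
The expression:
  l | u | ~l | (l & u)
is always true.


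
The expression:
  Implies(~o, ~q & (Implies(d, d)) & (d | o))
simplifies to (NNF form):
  o | (d & ~q)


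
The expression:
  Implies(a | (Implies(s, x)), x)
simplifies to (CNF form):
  (s | x) & (x | ~a)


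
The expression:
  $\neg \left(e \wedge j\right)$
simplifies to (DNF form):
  $\neg e \vee \neg j$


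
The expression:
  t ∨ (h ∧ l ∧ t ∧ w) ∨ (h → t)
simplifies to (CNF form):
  t ∨ ¬h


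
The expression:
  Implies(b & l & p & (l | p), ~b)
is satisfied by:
  {l: False, p: False, b: False}
  {b: True, l: False, p: False}
  {p: True, l: False, b: False}
  {b: True, p: True, l: False}
  {l: True, b: False, p: False}
  {b: True, l: True, p: False}
  {p: True, l: True, b: False}


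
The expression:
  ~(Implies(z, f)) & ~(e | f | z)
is never true.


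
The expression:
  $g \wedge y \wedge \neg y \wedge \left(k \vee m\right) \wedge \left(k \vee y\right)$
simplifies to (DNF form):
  $\text{False}$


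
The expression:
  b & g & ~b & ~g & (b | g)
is never true.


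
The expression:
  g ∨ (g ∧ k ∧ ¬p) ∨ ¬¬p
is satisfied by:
  {g: True, p: True}
  {g: True, p: False}
  {p: True, g: False}


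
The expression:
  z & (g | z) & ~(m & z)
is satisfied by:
  {z: True, m: False}


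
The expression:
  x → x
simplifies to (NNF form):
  True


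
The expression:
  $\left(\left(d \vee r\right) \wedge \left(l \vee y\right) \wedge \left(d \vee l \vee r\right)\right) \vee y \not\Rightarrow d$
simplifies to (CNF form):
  $\left(l \vee y\right) \wedge \left(d \vee l \vee y\right) \wedge \left(d \vee r \vee y\right) \wedge \left(l \vee r \vee y\right)$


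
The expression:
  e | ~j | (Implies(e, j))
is always true.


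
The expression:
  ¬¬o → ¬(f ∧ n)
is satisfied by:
  {o: False, n: False, f: False}
  {f: True, o: False, n: False}
  {n: True, o: False, f: False}
  {f: True, n: True, o: False}
  {o: True, f: False, n: False}
  {f: True, o: True, n: False}
  {n: True, o: True, f: False}


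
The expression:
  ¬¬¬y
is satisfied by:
  {y: False}


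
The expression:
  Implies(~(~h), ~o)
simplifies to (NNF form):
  ~h | ~o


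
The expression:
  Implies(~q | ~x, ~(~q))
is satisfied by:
  {q: True}


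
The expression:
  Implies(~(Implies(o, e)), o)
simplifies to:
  True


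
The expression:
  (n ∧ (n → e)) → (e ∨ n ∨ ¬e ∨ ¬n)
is always true.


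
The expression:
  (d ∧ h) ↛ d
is never true.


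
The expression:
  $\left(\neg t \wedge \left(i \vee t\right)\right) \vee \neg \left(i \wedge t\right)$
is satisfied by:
  {t: False, i: False}
  {i: True, t: False}
  {t: True, i: False}


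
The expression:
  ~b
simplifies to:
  ~b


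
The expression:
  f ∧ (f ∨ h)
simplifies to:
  f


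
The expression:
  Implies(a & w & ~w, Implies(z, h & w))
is always true.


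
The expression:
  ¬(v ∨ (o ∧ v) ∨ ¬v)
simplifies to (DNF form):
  False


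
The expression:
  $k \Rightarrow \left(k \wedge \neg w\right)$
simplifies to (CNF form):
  $\neg k \vee \neg w$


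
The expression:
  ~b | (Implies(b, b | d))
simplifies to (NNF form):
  True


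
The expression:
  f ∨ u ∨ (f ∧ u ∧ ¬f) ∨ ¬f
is always true.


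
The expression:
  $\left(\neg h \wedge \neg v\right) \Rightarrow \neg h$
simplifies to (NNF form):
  $\text{True}$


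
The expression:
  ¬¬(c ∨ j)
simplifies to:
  c ∨ j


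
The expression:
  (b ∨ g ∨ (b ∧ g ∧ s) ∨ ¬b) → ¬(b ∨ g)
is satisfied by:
  {g: False, b: False}


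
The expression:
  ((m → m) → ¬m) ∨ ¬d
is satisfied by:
  {m: False, d: False}
  {d: True, m: False}
  {m: True, d: False}


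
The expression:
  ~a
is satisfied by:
  {a: False}


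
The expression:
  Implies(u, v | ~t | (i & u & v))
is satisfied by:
  {v: True, u: False, t: False}
  {u: False, t: False, v: False}
  {v: True, t: True, u: False}
  {t: True, u: False, v: False}
  {v: True, u: True, t: False}
  {u: True, v: False, t: False}
  {v: True, t: True, u: True}


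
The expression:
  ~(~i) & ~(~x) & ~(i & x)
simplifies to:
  False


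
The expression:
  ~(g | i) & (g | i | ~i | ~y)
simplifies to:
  ~g & ~i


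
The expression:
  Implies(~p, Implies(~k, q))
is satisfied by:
  {k: True, q: True, p: True}
  {k: True, q: True, p: False}
  {k: True, p: True, q: False}
  {k: True, p: False, q: False}
  {q: True, p: True, k: False}
  {q: True, p: False, k: False}
  {p: True, q: False, k: False}


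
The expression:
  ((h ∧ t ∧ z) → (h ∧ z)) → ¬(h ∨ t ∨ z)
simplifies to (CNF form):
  ¬h ∧ ¬t ∧ ¬z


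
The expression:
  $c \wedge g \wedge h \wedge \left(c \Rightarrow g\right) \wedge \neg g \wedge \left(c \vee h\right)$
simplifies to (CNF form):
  $\text{False}$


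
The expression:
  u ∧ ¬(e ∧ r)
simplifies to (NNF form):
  u ∧ (¬e ∨ ¬r)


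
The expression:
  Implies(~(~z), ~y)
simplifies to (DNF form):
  ~y | ~z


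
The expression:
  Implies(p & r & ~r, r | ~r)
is always true.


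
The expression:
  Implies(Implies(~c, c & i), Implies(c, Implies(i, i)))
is always true.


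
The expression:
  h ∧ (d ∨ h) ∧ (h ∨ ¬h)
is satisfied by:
  {h: True}


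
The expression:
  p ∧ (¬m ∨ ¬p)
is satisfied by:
  {p: True, m: False}


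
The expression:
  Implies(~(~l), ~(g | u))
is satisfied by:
  {g: False, l: False, u: False}
  {u: True, g: False, l: False}
  {g: True, u: False, l: False}
  {u: True, g: True, l: False}
  {l: True, u: False, g: False}


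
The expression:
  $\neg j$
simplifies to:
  $\neg j$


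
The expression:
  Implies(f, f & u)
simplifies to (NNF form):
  u | ~f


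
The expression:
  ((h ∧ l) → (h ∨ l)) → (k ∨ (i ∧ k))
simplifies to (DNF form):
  k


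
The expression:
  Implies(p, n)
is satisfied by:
  {n: True, p: False}
  {p: False, n: False}
  {p: True, n: True}


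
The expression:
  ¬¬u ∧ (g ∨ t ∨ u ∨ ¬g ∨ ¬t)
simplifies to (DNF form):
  u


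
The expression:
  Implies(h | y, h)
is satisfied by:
  {h: True, y: False}
  {y: False, h: False}
  {y: True, h: True}


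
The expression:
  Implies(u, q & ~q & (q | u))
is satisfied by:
  {u: False}


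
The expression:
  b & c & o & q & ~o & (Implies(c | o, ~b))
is never true.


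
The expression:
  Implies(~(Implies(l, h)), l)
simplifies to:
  True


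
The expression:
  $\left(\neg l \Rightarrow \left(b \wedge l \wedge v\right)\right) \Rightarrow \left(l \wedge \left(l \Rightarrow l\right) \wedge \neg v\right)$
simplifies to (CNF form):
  $\neg l \vee \neg v$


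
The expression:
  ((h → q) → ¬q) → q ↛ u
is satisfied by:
  {q: True}


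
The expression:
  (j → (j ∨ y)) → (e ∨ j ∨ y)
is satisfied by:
  {y: True, e: True, j: True}
  {y: True, e: True, j: False}
  {y: True, j: True, e: False}
  {y: True, j: False, e: False}
  {e: True, j: True, y: False}
  {e: True, j: False, y: False}
  {j: True, e: False, y: False}


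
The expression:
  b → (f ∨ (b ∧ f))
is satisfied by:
  {f: True, b: False}
  {b: False, f: False}
  {b: True, f: True}


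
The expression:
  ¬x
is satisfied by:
  {x: False}


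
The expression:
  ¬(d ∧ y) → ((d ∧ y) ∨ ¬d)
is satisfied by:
  {y: True, d: False}
  {d: False, y: False}
  {d: True, y: True}


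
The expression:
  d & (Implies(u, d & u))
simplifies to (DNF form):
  d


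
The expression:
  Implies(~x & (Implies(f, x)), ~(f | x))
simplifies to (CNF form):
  True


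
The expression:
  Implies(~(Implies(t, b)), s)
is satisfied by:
  {b: True, s: True, t: False}
  {b: True, s: False, t: False}
  {s: True, b: False, t: False}
  {b: False, s: False, t: False}
  {b: True, t: True, s: True}
  {b: True, t: True, s: False}
  {t: True, s: True, b: False}


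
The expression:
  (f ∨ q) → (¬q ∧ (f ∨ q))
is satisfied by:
  {q: False}


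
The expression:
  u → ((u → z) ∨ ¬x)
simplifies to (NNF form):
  z ∨ ¬u ∨ ¬x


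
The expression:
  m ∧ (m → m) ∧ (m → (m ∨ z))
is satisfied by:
  {m: True}


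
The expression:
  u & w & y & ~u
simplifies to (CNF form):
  False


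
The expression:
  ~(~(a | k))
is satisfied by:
  {a: True, k: True}
  {a: True, k: False}
  {k: True, a: False}


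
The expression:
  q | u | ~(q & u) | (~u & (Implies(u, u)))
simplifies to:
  True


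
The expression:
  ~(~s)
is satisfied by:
  {s: True}


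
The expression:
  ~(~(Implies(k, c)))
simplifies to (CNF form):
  c | ~k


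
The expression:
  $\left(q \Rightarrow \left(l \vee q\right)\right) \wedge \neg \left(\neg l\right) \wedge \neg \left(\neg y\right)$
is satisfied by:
  {y: True, l: True}


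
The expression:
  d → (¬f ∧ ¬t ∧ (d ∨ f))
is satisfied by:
  {t: False, d: False, f: False}
  {f: True, t: False, d: False}
  {t: True, f: False, d: False}
  {f: True, t: True, d: False}
  {d: True, f: False, t: False}


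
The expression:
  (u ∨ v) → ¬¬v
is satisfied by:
  {v: True, u: False}
  {u: False, v: False}
  {u: True, v: True}


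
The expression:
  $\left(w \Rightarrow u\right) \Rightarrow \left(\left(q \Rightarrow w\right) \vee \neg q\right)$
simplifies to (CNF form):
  $w \vee \neg q$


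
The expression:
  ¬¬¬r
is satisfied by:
  {r: False}


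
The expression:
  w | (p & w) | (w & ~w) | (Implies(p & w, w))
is always true.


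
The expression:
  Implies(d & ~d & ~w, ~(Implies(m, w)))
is always true.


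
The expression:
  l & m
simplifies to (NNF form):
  l & m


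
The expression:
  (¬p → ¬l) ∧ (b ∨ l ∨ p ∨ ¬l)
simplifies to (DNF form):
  p ∨ ¬l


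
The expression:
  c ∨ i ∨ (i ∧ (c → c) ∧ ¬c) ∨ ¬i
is always true.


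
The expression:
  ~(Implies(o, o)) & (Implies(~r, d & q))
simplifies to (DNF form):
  False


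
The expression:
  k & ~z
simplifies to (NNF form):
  k & ~z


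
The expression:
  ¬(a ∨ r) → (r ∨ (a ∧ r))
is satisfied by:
  {r: True, a: True}
  {r: True, a: False}
  {a: True, r: False}


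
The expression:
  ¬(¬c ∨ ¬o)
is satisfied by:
  {c: True, o: True}


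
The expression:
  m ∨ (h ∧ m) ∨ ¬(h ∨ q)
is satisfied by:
  {m: True, h: False, q: False}
  {m: True, q: True, h: False}
  {m: True, h: True, q: False}
  {m: True, q: True, h: True}
  {q: False, h: False, m: False}


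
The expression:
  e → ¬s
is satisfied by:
  {s: False, e: False}
  {e: True, s: False}
  {s: True, e: False}


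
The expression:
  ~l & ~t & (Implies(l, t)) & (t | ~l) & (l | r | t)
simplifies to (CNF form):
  r & ~l & ~t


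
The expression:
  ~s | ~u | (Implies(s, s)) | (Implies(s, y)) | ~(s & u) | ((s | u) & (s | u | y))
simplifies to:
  True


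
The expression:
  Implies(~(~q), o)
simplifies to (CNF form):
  o | ~q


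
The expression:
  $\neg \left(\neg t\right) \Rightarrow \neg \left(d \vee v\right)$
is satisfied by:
  {d: False, t: False, v: False}
  {v: True, d: False, t: False}
  {d: True, v: False, t: False}
  {v: True, d: True, t: False}
  {t: True, v: False, d: False}


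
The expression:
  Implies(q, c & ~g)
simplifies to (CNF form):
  (c | ~q) & (~g | ~q)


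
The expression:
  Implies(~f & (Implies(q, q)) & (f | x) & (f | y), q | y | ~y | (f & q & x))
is always true.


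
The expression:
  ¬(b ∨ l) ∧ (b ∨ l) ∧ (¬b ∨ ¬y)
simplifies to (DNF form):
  False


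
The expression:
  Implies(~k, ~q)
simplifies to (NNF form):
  k | ~q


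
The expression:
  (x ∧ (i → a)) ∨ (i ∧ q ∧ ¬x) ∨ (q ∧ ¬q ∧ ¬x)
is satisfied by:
  {a: True, q: True, x: True, i: False}
  {a: True, x: True, q: False, i: False}
  {q: True, x: True, a: False, i: False}
  {x: True, a: False, q: False, i: False}
  {i: True, a: True, x: True, q: True}
  {i: True, a: True, x: True, q: False}
  {a: True, q: True, i: True, x: False}
  {q: True, i: True, a: False, x: False}


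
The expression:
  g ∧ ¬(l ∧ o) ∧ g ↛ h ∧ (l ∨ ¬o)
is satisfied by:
  {g: True, o: False, h: False}


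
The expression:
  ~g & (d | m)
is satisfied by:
  {d: True, m: True, g: False}
  {d: True, g: False, m: False}
  {m: True, g: False, d: False}


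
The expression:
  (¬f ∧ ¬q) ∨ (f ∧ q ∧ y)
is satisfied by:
  {y: True, f: False, q: False}
  {f: False, q: False, y: False}
  {y: True, q: True, f: True}


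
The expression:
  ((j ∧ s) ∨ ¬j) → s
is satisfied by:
  {s: True, j: True}
  {s: True, j: False}
  {j: True, s: False}


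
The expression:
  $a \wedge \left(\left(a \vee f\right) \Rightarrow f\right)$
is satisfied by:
  {a: True, f: True}


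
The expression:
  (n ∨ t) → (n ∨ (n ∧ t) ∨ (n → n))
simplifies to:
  True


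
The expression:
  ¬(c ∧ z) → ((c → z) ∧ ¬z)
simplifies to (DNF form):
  (c ∧ z) ∨ (¬c ∧ ¬z)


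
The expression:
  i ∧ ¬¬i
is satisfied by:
  {i: True}


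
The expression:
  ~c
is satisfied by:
  {c: False}


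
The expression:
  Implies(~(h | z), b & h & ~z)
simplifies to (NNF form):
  h | z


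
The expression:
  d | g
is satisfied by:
  {d: True, g: True}
  {d: True, g: False}
  {g: True, d: False}


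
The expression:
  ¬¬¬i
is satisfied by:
  {i: False}


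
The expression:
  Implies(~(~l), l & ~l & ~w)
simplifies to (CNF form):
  ~l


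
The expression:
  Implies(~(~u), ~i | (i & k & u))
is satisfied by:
  {k: True, u: False, i: False}
  {u: False, i: False, k: False}
  {i: True, k: True, u: False}
  {i: True, u: False, k: False}
  {k: True, u: True, i: False}
  {u: True, k: False, i: False}
  {i: True, u: True, k: True}


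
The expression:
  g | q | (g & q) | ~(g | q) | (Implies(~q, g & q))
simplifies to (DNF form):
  True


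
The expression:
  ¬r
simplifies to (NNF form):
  ¬r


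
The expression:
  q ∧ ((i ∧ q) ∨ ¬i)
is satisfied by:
  {q: True}


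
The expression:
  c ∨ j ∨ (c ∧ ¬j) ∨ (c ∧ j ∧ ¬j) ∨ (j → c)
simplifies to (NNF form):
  True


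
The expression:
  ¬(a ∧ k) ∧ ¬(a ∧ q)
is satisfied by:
  {q: False, a: False, k: False}
  {k: True, q: False, a: False}
  {q: True, k: False, a: False}
  {k: True, q: True, a: False}
  {a: True, k: False, q: False}


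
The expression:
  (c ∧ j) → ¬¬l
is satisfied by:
  {l: True, c: False, j: False}
  {c: False, j: False, l: False}
  {j: True, l: True, c: False}
  {j: True, c: False, l: False}
  {l: True, c: True, j: False}
  {c: True, l: False, j: False}
  {j: True, c: True, l: True}


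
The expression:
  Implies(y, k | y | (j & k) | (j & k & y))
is always true.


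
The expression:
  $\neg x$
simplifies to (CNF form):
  $\neg x$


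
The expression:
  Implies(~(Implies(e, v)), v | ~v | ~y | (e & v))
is always true.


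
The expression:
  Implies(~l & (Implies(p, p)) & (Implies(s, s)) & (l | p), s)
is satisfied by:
  {l: True, s: True, p: False}
  {l: True, p: False, s: False}
  {s: True, p: False, l: False}
  {s: False, p: False, l: False}
  {l: True, s: True, p: True}
  {l: True, p: True, s: False}
  {s: True, p: True, l: False}


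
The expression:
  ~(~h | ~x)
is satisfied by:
  {h: True, x: True}


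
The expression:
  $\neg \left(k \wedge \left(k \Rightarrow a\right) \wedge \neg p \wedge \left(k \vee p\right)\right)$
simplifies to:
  $p \vee \neg a \vee \neg k$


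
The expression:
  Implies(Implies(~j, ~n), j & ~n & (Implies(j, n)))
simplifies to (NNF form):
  n & ~j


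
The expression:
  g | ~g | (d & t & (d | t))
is always true.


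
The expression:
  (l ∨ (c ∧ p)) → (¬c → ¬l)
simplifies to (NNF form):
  c ∨ ¬l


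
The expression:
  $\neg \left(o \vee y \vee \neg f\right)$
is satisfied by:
  {f: True, y: False, o: False}


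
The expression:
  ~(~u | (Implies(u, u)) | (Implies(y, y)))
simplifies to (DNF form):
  False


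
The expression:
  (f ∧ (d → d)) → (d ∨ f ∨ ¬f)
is always true.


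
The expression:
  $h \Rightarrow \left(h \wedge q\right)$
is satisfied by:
  {q: True, h: False}
  {h: False, q: False}
  {h: True, q: True}


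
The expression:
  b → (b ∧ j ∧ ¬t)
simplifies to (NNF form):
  (j ∧ ¬t) ∨ ¬b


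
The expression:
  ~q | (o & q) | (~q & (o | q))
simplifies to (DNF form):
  o | ~q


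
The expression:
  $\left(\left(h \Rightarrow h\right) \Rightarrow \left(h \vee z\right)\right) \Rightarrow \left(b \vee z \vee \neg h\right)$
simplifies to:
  $b \vee z \vee \neg h$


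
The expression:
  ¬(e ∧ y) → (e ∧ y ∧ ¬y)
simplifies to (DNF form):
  e ∧ y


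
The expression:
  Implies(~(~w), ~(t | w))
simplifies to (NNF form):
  ~w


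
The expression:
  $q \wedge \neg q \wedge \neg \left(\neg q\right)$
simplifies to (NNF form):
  $\text{False}$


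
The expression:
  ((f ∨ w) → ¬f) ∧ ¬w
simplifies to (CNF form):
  ¬f ∧ ¬w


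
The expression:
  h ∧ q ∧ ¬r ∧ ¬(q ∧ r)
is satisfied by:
  {h: True, q: True, r: False}


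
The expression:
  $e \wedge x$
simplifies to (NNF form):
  $e \wedge x$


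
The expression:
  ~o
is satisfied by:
  {o: False}


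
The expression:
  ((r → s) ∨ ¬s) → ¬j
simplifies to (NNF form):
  ¬j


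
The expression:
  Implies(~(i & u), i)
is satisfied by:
  {i: True}


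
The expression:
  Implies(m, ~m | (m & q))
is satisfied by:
  {q: True, m: False}
  {m: False, q: False}
  {m: True, q: True}


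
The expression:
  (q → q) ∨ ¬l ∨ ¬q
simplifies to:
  True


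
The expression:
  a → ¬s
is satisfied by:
  {s: False, a: False}
  {a: True, s: False}
  {s: True, a: False}


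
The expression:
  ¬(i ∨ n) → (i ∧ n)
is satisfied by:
  {i: True, n: True}
  {i: True, n: False}
  {n: True, i: False}


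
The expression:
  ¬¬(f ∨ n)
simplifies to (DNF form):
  f ∨ n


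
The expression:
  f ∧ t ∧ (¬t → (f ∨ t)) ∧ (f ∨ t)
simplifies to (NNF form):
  f ∧ t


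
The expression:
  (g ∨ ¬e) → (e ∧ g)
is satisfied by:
  {e: True}


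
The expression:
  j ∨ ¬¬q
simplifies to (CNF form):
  j ∨ q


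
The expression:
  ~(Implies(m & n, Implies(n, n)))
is never true.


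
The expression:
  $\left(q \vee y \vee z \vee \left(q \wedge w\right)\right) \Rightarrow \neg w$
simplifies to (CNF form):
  $\left(\neg q \vee \neg w\right) \wedge \left(\neg w \vee \neg y\right) \wedge \left(\neg w \vee \neg z\right)$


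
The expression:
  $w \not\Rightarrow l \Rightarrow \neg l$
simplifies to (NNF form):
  $\text{True}$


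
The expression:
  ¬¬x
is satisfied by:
  {x: True}


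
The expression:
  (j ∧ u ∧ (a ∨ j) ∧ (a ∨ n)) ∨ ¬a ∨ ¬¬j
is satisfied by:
  {j: True, a: False}
  {a: False, j: False}
  {a: True, j: True}


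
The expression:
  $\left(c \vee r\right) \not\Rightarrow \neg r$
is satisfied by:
  {r: True}


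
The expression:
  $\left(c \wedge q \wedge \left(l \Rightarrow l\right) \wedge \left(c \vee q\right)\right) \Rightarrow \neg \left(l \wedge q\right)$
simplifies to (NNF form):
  $\neg c \vee \neg l \vee \neg q$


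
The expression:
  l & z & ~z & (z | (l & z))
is never true.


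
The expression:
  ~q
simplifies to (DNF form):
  ~q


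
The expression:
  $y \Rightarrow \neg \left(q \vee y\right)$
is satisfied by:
  {y: False}


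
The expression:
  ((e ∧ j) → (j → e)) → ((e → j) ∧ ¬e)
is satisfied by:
  {e: False}


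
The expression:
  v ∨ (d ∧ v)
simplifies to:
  v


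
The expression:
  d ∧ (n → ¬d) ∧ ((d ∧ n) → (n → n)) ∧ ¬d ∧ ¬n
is never true.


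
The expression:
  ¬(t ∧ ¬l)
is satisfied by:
  {l: True, t: False}
  {t: False, l: False}
  {t: True, l: True}


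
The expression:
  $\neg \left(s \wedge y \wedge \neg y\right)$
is always true.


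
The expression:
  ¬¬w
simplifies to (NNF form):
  w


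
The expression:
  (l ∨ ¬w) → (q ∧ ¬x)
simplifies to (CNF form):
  (q ∨ w) ∧ (q ∨ ¬l) ∧ (w ∨ ¬x) ∧ (¬l ∨ ¬x)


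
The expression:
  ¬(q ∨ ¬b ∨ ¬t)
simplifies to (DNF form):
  b ∧ t ∧ ¬q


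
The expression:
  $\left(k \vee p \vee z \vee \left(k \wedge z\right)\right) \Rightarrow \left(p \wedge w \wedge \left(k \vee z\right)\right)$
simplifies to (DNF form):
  $\left(p \wedge \neg p\right) \vee \left(k \wedge p \wedge w\right) \vee \left(k \wedge p \wedge \neg p\right) \vee \left(p \wedge w \wedge z\right) \vee \left(p \wedge w \wedge \neg p\right) \vee \left(p \wedge z \wedge \neg p\right) \vee \left(p \wedge \neg k \wedge \neg p\right) \vee \left(p \wedge \neg p \wedge \neg z\right) \vee \left(\neg k \wedge \neg p \wedge \neg z\right) \vee \left(k \wedge p \wedge w \wedge \neg k\right) \vee \left(k \wedge p \wedge w \wedge \neg z\right) \vee \left(k \wedge p \wedge \neg k \wedge \neg p\right) \vee \left(k \wedge p \wedge \neg p \wedge \neg z\right) \vee \left(k \wedge w \wedge \neg k \wedge \neg z\right) \vee \left(k \wedge \neg k \wedge \neg p \wedge \neg z\right) \vee \left(p \wedge w \wedge z \wedge \neg k\right) \vee \left(p \wedge w \wedge z \wedge \neg z\right) \vee \left(p \wedge w \wedge \neg k \wedge \neg p\right) \vee \left(p \wedge w \wedge \neg p \wedge \neg z\right) \vee \left(p \wedge z \wedge \neg k \wedge \neg p\right) \vee \left(p \wedge z \wedge \neg p \wedge \neg z\right) \vee \left(w \wedge z \wedge \neg k \wedge \neg z\right) \vee \left(w \wedge \neg k \wedge \neg p \wedge \neg z\right) \vee \left(z \wedge \neg k \wedge \neg p \wedge \neg z\right)$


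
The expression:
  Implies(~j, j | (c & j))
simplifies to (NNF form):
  j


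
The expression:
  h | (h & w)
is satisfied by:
  {h: True}


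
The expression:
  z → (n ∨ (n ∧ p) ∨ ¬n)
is always true.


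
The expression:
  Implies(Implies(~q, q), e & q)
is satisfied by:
  {e: True, q: False}
  {q: False, e: False}
  {q: True, e: True}


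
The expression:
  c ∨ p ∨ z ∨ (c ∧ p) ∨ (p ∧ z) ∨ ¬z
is always true.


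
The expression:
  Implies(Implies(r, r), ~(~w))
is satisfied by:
  {w: True}


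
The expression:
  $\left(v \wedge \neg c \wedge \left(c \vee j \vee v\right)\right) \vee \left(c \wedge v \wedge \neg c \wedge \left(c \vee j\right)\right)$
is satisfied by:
  {v: True, c: False}


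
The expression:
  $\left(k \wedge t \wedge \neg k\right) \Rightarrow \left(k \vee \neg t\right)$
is always true.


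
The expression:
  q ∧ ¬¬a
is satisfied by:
  {a: True, q: True}


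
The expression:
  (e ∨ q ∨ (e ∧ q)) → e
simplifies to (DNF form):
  e ∨ ¬q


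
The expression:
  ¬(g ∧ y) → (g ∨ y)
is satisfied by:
  {y: True, g: True}
  {y: True, g: False}
  {g: True, y: False}


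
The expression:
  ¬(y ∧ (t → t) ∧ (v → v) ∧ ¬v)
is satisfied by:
  {v: True, y: False}
  {y: False, v: False}
  {y: True, v: True}
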